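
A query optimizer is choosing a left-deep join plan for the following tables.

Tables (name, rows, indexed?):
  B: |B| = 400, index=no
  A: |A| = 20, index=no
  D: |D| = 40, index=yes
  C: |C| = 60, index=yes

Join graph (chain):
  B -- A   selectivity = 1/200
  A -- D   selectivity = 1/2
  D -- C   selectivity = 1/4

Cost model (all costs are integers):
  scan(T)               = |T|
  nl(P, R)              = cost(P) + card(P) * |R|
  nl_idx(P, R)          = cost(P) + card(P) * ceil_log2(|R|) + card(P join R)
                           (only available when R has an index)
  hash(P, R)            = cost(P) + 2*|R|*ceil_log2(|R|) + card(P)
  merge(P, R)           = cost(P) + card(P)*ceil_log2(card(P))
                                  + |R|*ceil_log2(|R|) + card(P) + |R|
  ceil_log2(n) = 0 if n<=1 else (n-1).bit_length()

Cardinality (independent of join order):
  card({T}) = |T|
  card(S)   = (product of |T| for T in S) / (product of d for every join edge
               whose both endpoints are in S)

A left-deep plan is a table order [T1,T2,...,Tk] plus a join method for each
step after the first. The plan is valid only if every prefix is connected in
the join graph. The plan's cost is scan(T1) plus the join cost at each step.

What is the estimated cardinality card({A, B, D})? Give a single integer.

800

Tables in S: A(20), B(400), D(40)
Edges inside S: B-A(d=200), A-D(d=2)
numerator = 20 * 400 * 40 = 320000
denominator = 200 * 2 = 400
card(S) = 320000 / 400 = 800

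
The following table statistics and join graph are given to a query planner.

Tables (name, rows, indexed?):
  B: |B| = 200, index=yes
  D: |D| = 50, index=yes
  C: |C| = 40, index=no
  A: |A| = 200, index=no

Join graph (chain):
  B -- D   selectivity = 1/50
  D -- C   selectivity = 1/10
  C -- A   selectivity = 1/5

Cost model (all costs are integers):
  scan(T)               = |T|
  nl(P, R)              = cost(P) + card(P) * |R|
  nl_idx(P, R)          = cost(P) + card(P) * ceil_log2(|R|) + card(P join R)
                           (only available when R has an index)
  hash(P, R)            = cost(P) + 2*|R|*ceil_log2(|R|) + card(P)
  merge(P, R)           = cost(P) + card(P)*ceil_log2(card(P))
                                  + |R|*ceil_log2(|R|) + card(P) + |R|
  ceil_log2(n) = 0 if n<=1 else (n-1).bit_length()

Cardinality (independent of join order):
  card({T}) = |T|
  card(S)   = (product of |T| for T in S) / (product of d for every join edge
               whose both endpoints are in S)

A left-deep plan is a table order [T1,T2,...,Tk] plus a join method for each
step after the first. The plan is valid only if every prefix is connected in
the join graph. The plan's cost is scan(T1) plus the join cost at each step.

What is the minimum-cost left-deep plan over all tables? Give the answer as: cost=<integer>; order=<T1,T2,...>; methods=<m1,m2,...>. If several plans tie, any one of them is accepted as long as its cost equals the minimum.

cost=5330; order=D,B,C,A; methods=nl_idx,hash,hash

Selinger DP (subsets sized 1..n):
  {B}: scan cost=200, card=200
  {D}: scan cost=50, card=50
  {C}: scan cost=40, card=40
  {A}: scan cost=200, card=200
  {BD}: card=200; try (B,nl_idx)→650, (D,hash)→1000, (D,nl_idx)→1600, (B,merge)→2200, (D,merge)→2350, (B,hash)→3300 …(+2); best=650 via (B,nl_idx)
  {CD}: card=200; try (D,nl_idx)→480, (C,hash)→580, (D,merge)→670, (D,hash)→680, (C,merge)→680, (D,nl)→2040 …(+1); best=480 via (D,nl_idx)
  {AC}: card=1600; try (C,hash)→880, (A,merge)→2120, (C,merge)→2280, (A,hash)→3280, (A,nl)→8040, (C,nl)→8200; best=880 via (C,hash)
  {BCD}: card=800; try (C,hash)→1330, (C,merge)→2730, (B,nl_idx)→2880, (B,hash)→3880, (B,merge)→4080, (C,nl)→8650 …(+1); best=1330 via (C,hash)
  {ACD}: card=8000; try (D,hash)→3080, (A,hash)→3880, (A,merge)→4080, (D,nl_idx)→18480, (D,merge)→20430, (A,nl)→40480 …(+1); best=3080 via (D,hash)
  {ABCD}: card=32000; try (A,hash)→5330, (A,merge)→11930, (B,hash)→14280, (B,nl_idx)→99080, (B,merge)→116880, (A,nl)→161330 …(+1); best=5330 via (A,hash)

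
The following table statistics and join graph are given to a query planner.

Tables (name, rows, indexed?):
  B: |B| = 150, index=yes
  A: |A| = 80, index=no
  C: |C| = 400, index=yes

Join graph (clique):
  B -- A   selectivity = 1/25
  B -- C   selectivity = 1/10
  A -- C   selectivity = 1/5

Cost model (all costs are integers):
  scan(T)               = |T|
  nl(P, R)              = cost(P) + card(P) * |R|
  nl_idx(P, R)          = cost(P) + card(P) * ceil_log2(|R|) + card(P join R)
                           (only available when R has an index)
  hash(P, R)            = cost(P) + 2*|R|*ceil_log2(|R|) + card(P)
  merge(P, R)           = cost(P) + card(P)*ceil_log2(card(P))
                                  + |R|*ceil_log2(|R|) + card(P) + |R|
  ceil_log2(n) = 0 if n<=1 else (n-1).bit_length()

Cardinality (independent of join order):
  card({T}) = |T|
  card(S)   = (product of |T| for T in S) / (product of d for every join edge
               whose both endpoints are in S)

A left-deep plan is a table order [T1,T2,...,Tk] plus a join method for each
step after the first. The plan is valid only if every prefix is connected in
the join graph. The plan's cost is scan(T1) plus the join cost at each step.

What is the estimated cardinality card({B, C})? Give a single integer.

6000

Tables in S: B(150), C(400)
Edges inside S: B-C(d=10)
numerator = 150 * 400 = 60000
denominator = 10 = 10
card(S) = 60000 / 10 = 6000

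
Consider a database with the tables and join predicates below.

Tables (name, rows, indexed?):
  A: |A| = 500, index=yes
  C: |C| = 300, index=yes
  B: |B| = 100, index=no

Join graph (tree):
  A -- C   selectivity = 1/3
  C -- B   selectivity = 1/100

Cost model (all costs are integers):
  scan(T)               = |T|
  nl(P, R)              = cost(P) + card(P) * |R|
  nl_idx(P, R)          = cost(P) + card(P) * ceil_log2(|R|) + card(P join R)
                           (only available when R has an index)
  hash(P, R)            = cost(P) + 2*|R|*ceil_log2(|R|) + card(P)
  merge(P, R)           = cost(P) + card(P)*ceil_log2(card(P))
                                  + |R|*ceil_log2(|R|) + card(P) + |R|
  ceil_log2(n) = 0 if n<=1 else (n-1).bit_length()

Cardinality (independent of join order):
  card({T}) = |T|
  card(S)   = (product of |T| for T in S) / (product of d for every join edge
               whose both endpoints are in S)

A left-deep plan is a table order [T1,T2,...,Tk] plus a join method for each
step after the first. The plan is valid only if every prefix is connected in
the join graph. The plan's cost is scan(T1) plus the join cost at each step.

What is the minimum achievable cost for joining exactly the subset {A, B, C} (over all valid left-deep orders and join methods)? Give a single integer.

Selinger DP over subsets of {A,B,C}:
  {A}: scan cost=500, card=500
  {C}: scan cost=300, card=300
  {B}: scan cost=100, card=100
  {AC}: card=50000; try (C,hash)→6400, (A,merge)→8300, (C,merge)→8500, (A,hash)→9600, (A,nl_idx)→53000, (C,nl_idx)→55000 …(+2); best=6400 via (C,hash)
  {BC}: card=300; try (C,nl_idx)→1300, (B,hash)→2000, (C,merge)→3900, (B,merge)→4100, (C,hash)→5600, (C,nl)→30100 …(+1); best=1300 via (C,nl_idx)
  {ABC}: card=50000; try (A,merge)→9300, (A,hash)→10600, (A,nl_idx)→54000, (B,hash)→57800, (A,nl)→151300, (B,merge)→857200 …(+1); best=9300 via (A,merge)

9300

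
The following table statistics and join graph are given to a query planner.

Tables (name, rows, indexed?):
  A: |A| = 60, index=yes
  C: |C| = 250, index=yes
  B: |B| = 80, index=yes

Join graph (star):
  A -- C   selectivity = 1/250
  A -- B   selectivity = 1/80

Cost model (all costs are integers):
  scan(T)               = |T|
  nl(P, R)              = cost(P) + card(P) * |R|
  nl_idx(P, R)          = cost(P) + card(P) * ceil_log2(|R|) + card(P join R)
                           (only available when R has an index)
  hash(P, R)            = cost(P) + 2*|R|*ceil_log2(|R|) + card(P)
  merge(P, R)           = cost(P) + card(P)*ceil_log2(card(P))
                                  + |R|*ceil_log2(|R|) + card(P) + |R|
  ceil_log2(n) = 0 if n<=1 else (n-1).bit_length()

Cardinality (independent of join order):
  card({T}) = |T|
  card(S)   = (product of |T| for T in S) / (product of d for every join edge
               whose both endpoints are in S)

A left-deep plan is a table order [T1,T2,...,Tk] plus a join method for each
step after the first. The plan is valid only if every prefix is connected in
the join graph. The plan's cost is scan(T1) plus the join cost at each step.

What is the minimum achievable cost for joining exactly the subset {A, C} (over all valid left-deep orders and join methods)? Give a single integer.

600

Selinger DP over subsets of {A,C}:
  {A}: scan cost=60, card=60
  {C}: scan cost=250, card=250
  {AC}: card=60; try (C,nl_idx)→600, (A,hash)→1220, (A,nl_idx)→1810, (C,merge)→2730, (A,merge)→2920, (C,hash)→4120 …(+2); best=600 via (C,nl_idx)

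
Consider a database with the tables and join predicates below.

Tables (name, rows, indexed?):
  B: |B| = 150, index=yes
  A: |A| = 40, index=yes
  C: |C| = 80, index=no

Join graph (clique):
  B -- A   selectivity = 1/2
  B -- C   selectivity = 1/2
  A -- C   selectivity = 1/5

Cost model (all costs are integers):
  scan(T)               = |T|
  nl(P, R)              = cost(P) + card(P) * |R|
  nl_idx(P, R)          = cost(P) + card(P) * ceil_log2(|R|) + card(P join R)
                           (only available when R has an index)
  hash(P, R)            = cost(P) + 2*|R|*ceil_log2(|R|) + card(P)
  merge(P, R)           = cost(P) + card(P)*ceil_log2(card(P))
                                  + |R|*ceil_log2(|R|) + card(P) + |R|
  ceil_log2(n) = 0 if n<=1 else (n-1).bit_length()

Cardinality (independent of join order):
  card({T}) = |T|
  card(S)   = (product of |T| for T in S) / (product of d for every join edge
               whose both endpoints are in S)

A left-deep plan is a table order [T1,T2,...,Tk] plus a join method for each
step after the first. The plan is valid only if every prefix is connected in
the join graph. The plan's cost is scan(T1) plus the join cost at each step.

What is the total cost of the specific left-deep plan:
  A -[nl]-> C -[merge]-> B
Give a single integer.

11630

step 1: scan A: cost=40, card=40
step 2: join C via nl
    card(P join C) = 40*80/(5) = 640
    cost = 40 + 40*80 = 3240
step 3: join B via merge
    card(P join B) = 640*150/(2*2) = 24000
    cost = 3240 + 640*10 + 150*8 + 640 + 150 = 11630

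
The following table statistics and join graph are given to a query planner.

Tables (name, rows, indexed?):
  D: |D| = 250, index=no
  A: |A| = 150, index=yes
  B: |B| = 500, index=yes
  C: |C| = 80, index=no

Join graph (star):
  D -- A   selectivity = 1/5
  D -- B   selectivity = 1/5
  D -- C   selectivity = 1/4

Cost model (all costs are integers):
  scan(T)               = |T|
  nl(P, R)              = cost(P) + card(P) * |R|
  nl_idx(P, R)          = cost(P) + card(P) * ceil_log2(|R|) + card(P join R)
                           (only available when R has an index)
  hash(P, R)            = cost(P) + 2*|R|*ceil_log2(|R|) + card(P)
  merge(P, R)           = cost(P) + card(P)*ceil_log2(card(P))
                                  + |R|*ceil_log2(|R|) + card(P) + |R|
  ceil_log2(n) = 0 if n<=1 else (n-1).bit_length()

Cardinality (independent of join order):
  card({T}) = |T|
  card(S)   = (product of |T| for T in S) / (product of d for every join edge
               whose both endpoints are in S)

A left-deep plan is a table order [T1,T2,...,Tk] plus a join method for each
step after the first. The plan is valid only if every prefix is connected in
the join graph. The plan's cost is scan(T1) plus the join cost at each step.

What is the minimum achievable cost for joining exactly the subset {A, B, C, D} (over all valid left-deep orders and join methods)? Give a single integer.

Selinger DP over subsets of {A,B,C,D}:
  {D}: scan cost=250, card=250
  {A}: scan cost=150, card=150
  {B}: scan cost=500, card=500
  {C}: scan cost=80, card=80
  {AD}: card=7500; try (A,hash)→2900, (D,merge)→3750, (A,merge)→3850, (D,hash)→4300, (A,nl_idx)→9750, (D,nl)→37650 …(+1); best=2900 via (A,hash)
  {BD}: card=25000; try (D,hash)→5000, (B,merge)→7500, (D,merge)→7750, (B,hash)→9500, (B,nl_idx)→27500, (B,nl)→125250 …(+1); best=5000 via (D,hash)
  {CD}: card=5000; try (C,hash)→1620, (D,merge)→2970, (C,merge)→3140, (D,hash)→4160, (D,nl)→20080, (C,nl)→20250; best=1620 via (C,hash)
  {ABD}: card=750000; try (B,hash)→19400, (A,hash)→32400, (B,merge)→112900, (A,merge)→406350, (B,nl_idx)→820400, (A,nl_idx)→955000 …(+2); best=19400 via (B,hash)
  {ACD}: card=150000; try (A,hash)→9020, (C,hash)→11520, (A,merge)→72970, (C,merge)→108540, (A,nl_idx)→191620, (C,nl)→602900 …(+1); best=9020 via (A,hash)
  {BCD}: card=500000; try (B,hash)→15620, (C,hash)→31120, (B,merge)→76620, (C,merge)→405640, (B,nl_idx)→546620, (C,nl)→2005000 …(+1); best=15620 via (B,hash)
  {ABCD}: card=15000000; try (B,hash)→168020, (A,hash)→518020, (C,hash)→770520, (B,merge)→2864020, (A,merge)→10016970, (C,merge)→15770040 …(+5); best=168020 via (B,hash)

168020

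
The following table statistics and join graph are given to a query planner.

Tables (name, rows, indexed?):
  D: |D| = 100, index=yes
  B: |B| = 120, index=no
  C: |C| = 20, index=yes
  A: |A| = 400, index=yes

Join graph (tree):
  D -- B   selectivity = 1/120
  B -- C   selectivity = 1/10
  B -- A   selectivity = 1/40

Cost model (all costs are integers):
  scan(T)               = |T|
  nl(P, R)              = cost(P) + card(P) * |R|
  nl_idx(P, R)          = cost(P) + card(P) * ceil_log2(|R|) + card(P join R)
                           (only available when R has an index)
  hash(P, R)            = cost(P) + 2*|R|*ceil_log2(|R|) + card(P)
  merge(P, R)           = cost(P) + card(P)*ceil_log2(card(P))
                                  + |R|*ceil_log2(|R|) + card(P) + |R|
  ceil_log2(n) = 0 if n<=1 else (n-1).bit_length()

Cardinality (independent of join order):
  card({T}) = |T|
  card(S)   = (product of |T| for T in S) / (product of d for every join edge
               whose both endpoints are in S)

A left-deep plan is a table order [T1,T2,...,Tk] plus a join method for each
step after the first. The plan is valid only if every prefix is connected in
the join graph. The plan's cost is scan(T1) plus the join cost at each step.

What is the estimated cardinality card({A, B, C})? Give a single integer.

Tables in S: A(400), B(120), C(20)
Edges inside S: B-C(d=10), B-A(d=40)
numerator = 400 * 120 * 20 = 960000
denominator = 10 * 40 = 400
card(S) = 960000 / 400 = 2400

2400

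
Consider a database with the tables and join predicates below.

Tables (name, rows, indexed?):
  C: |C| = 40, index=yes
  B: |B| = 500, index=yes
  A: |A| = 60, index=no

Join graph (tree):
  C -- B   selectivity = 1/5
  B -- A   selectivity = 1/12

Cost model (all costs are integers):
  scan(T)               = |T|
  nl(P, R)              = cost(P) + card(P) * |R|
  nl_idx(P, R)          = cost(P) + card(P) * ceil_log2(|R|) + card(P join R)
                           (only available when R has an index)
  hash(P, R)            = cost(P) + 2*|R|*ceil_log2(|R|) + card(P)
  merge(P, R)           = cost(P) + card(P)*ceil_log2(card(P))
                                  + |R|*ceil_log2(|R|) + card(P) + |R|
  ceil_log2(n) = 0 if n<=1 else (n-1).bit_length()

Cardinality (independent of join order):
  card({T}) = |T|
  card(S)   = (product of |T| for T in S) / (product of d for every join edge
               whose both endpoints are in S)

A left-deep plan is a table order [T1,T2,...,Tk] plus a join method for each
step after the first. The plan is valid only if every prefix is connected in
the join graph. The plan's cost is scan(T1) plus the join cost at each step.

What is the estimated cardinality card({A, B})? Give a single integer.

Tables in S: A(60), B(500)
Edges inside S: B-A(d=12)
numerator = 60 * 500 = 30000
denominator = 12 = 12
card(S) = 30000 / 12 = 2500

2500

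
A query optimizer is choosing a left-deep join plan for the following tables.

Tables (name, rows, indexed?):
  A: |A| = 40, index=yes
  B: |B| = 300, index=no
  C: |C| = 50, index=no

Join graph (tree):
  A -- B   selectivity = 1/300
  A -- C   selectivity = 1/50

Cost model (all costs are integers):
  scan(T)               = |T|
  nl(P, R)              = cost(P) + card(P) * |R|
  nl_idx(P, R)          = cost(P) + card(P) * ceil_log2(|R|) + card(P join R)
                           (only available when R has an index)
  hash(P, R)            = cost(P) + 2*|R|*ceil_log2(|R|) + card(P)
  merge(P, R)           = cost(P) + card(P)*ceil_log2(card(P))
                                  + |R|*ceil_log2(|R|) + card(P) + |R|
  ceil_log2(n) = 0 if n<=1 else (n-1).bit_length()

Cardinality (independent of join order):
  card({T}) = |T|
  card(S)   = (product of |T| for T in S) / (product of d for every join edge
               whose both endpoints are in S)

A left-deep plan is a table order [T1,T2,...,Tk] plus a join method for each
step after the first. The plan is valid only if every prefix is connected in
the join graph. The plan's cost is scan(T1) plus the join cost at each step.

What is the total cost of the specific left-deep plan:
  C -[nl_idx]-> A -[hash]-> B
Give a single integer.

5830

step 1: scan C: cost=50, card=50
step 2: join A via nl_idx
    card(P join A) = 50*40/(50) = 40
    cost = 50 + 50*6 + 40 = 390
step 3: join B via hash
    card(P join B) = 40*300/(300) = 40
    cost = 390 + 2*300*9 + 40 = 5830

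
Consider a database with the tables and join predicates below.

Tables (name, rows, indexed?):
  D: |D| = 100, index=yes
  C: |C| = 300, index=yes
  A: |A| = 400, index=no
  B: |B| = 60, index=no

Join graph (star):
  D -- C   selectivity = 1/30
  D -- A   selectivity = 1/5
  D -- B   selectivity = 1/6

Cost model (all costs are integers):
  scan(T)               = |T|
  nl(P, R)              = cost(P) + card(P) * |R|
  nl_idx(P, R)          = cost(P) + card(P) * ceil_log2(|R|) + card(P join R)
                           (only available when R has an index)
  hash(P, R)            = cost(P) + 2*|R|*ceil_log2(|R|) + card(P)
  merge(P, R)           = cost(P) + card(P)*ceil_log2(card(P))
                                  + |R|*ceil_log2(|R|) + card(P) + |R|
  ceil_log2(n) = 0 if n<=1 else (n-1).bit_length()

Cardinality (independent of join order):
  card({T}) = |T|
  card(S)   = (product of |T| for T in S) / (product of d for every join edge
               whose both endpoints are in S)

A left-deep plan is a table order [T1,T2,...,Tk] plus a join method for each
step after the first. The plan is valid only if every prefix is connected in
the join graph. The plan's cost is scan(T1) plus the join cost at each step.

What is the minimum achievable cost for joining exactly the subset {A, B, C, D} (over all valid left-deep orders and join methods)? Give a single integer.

20920

Selinger DP over subsets of {A,B,C,D}:
  {D}: scan cost=100, card=100
  {C}: scan cost=300, card=300
  {A}: scan cost=400, card=400
  {B}: scan cost=60, card=60
  {CD}: card=1000; try (D,hash)→2000, (C,nl_idx)→2000, (D,nl_idx)→3400, (C,merge)→3900, (D,merge)→4100, (C,hash)→5600 …(+2); best=2000 via (D,hash)
  {AD}: card=8000; try (D,hash)→2200, (A,merge)→4900, (D,merge)→5200, (A,hash)→7400, (D,nl_idx)→11200, (A,nl)→40100 …(+1); best=2200 via (D,hash)
  {BD}: card=1000; try (B,hash)→920, (D,merge)→1280, (B,merge)→1320, (D,nl_idx)→1480, (D,hash)→1520, (D,nl)→6060 …(+1); best=920 via (B,hash)
  {ACD}: card=80000; try (A,hash)→10200, (C,hash)→15600, (A,merge)→17000, (C,merge)→117200, (C,nl_idx)→154200, (A,nl)→402000 …(+1); best=10200 via (A,hash)
  {BCD}: card=10000; try (B,hash)→3720, (C,hash)→7320, (B,merge)→13420, (C,merge)→14920, (C,nl_idx)→19920, (B,nl)→62000 …(+1); best=3720 via (B,hash)
  {ABD}: card=80000; try (A,hash)→9120, (B,hash)→10920, (A,merge)→15920, (B,merge)→114620, (A,nl)→400920, (B,nl)→482200; best=9120 via (A,hash)
  {ABCD}: card=800000; try (A,hash)→20920, (B,hash)→90920, (C,hash)→94520, (A,merge)→157720, (B,merge)→1450620, (C,merge)→1452120 …(+4); best=20920 via (A,hash)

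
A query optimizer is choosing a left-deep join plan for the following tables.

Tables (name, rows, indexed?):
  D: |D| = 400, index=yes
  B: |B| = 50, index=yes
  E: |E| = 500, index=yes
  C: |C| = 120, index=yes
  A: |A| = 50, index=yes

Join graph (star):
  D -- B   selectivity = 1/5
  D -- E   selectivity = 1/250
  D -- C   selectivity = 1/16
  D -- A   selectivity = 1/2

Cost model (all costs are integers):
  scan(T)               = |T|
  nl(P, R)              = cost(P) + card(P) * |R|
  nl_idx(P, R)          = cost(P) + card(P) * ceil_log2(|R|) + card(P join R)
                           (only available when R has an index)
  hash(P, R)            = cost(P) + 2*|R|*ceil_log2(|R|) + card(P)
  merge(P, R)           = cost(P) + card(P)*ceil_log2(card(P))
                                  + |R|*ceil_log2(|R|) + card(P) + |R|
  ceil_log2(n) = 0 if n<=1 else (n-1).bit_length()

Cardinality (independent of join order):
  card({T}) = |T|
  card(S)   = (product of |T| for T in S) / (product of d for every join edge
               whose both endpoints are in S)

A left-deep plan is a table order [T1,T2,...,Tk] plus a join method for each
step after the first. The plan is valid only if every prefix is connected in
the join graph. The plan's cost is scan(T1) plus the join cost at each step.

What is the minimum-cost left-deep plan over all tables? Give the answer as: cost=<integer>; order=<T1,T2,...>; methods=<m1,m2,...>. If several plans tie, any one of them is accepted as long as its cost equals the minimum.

cost=74480; order=D,E,C,B,A; methods=nl_idx,hash,hash,hash

Selinger DP (subsets sized 1..n):
  {D}: scan cost=400, card=400
  {B}: scan cost=50, card=50
  {E}: scan cost=500, card=500
  {C}: scan cost=120, card=120
  {A}: scan cost=50, card=50
  {BD}: card=4000; try (B,hash)→1400, (D,merge)→4400, (D,nl_idx)→4500, (B,merge)→4750, (B,nl_idx)→6800, (D,hash)→7300 …(+2); best=1400 via (B,hash)
  {DE}: card=800; try (E,nl_idx)→4800, (D,nl_idx)→5800, (D,hash)→8200, (E,merge)→9400, (D,merge)→9500, (E,hash)→9800 …(+2); best=4800 via (E,nl_idx)
  {CD}: card=3000; try (C,hash)→2480, (D,nl_idx)→4200, (D,merge)→5080, (C,merge)→5360, (C,nl_idx)→6200, (D,hash)→7440 …(+2); best=2480 via (C,hash)
  {AD}: card=10000; try (A,hash)→1400, (D,merge)→4400, (A,merge)→4750, (D,hash)→7300, (D,nl_idx)→10500, (A,nl_idx)→12800 …(+2); best=1400 via (A,hash)
  {BDE}: card=8000; try (B,hash)→6200, (B,merge)→13950, (E,hash)→14400, (B,nl_idx)→17600, (B,nl)→44800, (E,nl_idx)→45400 …(+2); best=6200 via (B,hash)
  {BCD}: card=30000; try (B,hash)→6080, (C,hash)→7080, (B,merge)→41830, (B,nl_idx)→50480, (C,merge)→54360, (C,nl_idx)→59400 …(+2); best=6080 via (B,hash)
  {ABD}: card=100000; try (A,hash)→6000, (B,hash)→12000, (A,merge)→53750, (A,nl_idx)→125400, (B,merge)→151750, (B,nl_idx)→161400 …(+2); best=6000 via (A,hash)
  {CDE}: card=6000; try (C,hash)→7280, (E,hash)→14480, (C,merge)→14560, (C,nl_idx)→16400, (E,nl_idx)→35480, (E,merge)→46480 …(+2); best=7280 via (C,hash)
  {ADE}: card=20000; try (A,hash)→6200, (A,merge)→13950, (E,hash)→20400, (A,nl_idx)→29600, (A,nl)→44800, (E,nl_idx)→111400 …(+2); best=6200 via (A,hash)
  {ACD}: card=75000; try (A,hash)→6080, (C,hash)→13080, (A,merge)→41830, (A,nl_idx)→95480, (C,nl_idx)→146400, (C,merge)→152360 …(+2); best=6080 via (A,hash)
  {BCDE}: card=60000; try (B,hash)→13880, (C,hash)→15880, (E,hash)→45080, (B,merge)→91630, (B,nl_idx)→103280, (C,merge)→119160 …(+6); best=13880 via (B,hash)
  {ABDE}: card=200000; try (A,hash)→14800, (B,hash)→26800, (E,hash)→115000, (A,merge)→118550, (A,nl_idx)→254200, (B,nl_idx)→326200 …(+6); best=14800 via (A,hash)
  {ABCD}: card=750000; try (A,hash)→36680, (B,hash)→81680, (C,hash)→107680, (A,merge)→486430, (A,nl_idx)→936080, (B,nl_idx)→1206080 …(+6); best=36680 via (A,hash)
  {ACDE}: card=150000; try (A,hash)→13880, (C,hash)→27880, (E,hash)→90080, (A,merge)→91630, (A,nl_idx)→193280, (C,nl_idx)→296200 …(+6); best=13880 via (A,hash)
  {ABCDE}: card=1500000; try (A,hash)→74480, (B,hash)→164480, (C,hash)→216480, (E,hash)→795680, (A,merge)→1034230, (A,nl_idx)→1873880 …(+10); best=74480 via (A,hash)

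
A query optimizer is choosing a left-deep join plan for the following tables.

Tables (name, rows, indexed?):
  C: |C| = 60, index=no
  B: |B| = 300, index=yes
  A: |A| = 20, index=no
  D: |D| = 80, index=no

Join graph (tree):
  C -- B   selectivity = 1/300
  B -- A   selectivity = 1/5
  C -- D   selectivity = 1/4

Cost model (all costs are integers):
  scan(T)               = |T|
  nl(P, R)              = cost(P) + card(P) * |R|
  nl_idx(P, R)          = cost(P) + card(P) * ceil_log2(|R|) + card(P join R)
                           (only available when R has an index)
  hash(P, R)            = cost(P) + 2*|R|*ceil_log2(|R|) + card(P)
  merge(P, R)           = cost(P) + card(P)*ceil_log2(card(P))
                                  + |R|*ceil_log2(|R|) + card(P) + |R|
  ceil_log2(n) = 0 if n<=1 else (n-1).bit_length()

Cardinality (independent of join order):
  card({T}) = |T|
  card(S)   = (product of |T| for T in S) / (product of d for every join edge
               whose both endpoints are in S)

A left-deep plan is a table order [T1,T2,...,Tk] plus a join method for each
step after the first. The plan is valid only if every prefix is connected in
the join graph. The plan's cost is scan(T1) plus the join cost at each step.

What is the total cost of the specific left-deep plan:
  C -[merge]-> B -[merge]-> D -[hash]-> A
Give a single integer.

step 1: scan C: cost=60, card=60
step 2: join B via merge
    card(P join B) = 60*300/(300) = 60
    cost = 60 + 60*6 + 300*9 + 60 + 300 = 3480
step 3: join D via merge
    card(P join D) = 60*80/(4) = 1200
    cost = 3480 + 60*6 + 80*7 + 60 + 80 = 4540
step 4: join A via hash
    card(P join A) = 1200*20/(5) = 4800
    cost = 4540 + 2*20*5 + 1200 = 5940

5940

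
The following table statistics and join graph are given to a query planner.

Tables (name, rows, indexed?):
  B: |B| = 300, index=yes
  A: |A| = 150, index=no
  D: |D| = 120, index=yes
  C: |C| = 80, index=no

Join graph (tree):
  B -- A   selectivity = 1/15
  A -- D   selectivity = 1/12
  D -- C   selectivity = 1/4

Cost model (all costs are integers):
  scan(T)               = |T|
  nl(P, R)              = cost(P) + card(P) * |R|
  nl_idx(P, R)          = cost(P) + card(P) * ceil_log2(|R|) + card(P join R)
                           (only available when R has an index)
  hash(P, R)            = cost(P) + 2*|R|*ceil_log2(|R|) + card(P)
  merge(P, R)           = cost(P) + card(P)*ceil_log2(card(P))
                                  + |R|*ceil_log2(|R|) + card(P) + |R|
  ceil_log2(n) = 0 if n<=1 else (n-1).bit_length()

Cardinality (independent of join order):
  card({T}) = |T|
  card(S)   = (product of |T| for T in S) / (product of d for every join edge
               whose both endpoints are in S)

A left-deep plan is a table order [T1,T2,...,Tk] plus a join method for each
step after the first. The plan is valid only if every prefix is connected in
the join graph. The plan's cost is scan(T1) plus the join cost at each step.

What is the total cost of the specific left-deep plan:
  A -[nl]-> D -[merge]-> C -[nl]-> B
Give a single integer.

step 1: scan A: cost=150, card=150
step 2: join D via nl
    card(P join D) = 150*120/(12) = 1500
    cost = 150 + 150*120 = 18150
step 3: join C via merge
    card(P join C) = 1500*80/(4) = 30000
    cost = 18150 + 1500*11 + 80*7 + 1500 + 80 = 36790
step 4: join B via nl
    card(P join B) = 30000*300/(15) = 600000
    cost = 36790 + 30000*300 = 9036790

9036790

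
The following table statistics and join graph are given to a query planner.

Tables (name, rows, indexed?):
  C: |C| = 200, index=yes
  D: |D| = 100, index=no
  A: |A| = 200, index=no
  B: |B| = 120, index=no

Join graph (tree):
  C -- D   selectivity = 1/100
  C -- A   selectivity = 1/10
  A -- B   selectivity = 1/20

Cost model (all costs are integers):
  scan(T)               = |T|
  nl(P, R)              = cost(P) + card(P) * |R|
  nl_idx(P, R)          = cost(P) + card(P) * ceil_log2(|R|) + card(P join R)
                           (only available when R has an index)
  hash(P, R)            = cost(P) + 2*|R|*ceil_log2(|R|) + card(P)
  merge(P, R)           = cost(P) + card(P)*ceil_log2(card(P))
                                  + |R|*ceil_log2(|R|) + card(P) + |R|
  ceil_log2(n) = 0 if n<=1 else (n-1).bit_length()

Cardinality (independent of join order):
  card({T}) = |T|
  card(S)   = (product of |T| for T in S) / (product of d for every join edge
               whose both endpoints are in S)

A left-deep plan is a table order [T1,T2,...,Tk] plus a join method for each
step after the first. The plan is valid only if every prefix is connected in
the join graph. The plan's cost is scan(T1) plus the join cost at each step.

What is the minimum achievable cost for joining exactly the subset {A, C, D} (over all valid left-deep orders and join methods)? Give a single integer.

4500

Selinger DP over subsets of {A,C,D}:
  {C}: scan cost=200, card=200
  {D}: scan cost=100, card=100
  {A}: scan cost=200, card=200
  {CD}: card=200; try (C,nl_idx)→1100, (D,hash)→1800, (C,merge)→2700, (D,merge)→2800, (C,hash)→3400, (C,nl)→20100 …(+1); best=1100 via (C,nl_idx)
  {AC}: card=4000; try (C,hash)→3600, (A,hash)→3600, (C,merge)→3800, (A,merge)→3800, (C,nl_idx)→5800, (C,nl)→40200 …(+1); best=3600 via (C,hash)
  {ACD}: card=4000; try (A,hash)→4500, (A,merge)→4700, (D,hash)→9000, (A,nl)→41100, (D,merge)→56400, (D,nl)→403600; best=4500 via (A,hash)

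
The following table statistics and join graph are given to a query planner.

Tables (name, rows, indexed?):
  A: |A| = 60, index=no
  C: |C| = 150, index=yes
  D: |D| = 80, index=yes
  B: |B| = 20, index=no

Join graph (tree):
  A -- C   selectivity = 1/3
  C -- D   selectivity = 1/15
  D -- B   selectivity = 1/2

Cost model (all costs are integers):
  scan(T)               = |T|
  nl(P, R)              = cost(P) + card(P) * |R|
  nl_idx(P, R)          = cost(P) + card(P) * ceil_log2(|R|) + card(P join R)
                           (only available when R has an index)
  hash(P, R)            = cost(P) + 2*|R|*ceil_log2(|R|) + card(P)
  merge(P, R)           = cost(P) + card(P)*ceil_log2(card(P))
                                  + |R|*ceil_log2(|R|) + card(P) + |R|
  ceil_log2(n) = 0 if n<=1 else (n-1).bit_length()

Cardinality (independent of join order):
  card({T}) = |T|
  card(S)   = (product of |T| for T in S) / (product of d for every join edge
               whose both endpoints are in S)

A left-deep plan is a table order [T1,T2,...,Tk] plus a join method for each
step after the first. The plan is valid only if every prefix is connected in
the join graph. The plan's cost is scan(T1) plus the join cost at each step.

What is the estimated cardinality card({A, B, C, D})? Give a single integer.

Tables in S: A(60), B(20), C(150), D(80)
Edges inside S: A-C(d=3), C-D(d=15), D-B(d=2)
numerator = 60 * 20 * 150 * 80 = 14400000
denominator = 3 * 15 * 2 = 90
card(S) = 14400000 / 90 = 160000

160000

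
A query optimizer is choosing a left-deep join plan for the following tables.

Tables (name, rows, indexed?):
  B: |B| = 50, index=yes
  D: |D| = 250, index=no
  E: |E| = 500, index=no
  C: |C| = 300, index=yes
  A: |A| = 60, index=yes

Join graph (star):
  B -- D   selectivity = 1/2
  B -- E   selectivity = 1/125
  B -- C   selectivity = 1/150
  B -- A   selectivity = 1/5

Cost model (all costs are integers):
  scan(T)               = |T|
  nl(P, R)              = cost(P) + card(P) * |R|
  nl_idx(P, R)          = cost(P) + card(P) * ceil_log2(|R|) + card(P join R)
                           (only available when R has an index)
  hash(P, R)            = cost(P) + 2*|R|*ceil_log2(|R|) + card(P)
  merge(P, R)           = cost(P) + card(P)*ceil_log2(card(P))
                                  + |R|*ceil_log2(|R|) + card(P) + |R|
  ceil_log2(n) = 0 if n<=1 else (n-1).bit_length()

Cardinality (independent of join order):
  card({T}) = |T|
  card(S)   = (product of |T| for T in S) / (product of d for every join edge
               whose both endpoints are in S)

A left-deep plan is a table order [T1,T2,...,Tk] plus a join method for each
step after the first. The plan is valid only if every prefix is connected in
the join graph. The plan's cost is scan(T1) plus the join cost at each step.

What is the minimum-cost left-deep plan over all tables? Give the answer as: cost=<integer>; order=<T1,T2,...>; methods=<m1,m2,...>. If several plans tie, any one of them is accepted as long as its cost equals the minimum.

cost=13720; order=E,B,C,A,D; methods=hash,nl_idx,hash,hash

Selinger DP (subsets sized 1..n):
  {B}: scan cost=50, card=50
  {D}: scan cost=250, card=250
  {E}: scan cost=500, card=500
  {C}: scan cost=300, card=300
  {A}: scan cost=60, card=60
  {BD}: card=6250; try (B,hash)→1100, (D,merge)→2650, (B,merge)→2850, (D,hash)→4100, (B,nl_idx)→8000, (D,nl)→12550 …(+1); best=1100 via (B,hash)
  {BE}: card=200; try (B,hash)→1600, (B,nl_idx)→3700, (E,merge)→5400, (B,merge)→5850, (E,hash)→9100, (E,nl)→25050 …(+1); best=1600 via (B,hash)
  {BC}: card=100; try (C,nl_idx)→600, (B,hash)→1200, (B,nl_idx)→2200, (C,merge)→3400, (B,merge)→3650, (C,hash)→5500 …(+2); best=600 via (C,nl_idx)
  {AB}: card=600; try (B,hash)→720, (A,hash)→820, (A,merge)→820, (B,merge)→830, (A,nl_idx)→950, (B,nl_idx)→1020 …(+2); best=720 via (B,hash)
  {BDE}: card=25000; try (D,merge)→5650, (D,hash)→5800, (E,hash)→16350, (D,nl)→51600, (E,merge)→93600, (E,nl)→3126100; best=5650 via (D,merge)
  {BCD}: card=12500; try (D,merge)→3650, (D,hash)→4700, (C,hash)→12750, (D,nl)→25600, (C,nl_idx)→69850, (C,merge)→91600 …(+1); best=3650 via (D,merge)
  {ABD}: card=75000; try (D,hash)→5320, (A,hash)→8070, (D,merge)→9570, (A,merge)→89020, (A,nl_idx)→113600, (D,nl)→150720 …(+1); best=5320 via (D,hash)
  {BCE}: card=400; try (C,nl_idx)→3800, (E,merge)→6400, (C,merge)→6400, (C,hash)→7200, (E,hash)→9700, (E,nl)→50600 …(+1); best=3800 via (C,nl_idx)
  {ABE}: card=2400; try (A,hash)→2520, (A,merge)→3820, (A,nl_idx)→5200, (E,hash)→10320, (E,merge)→12320, (A,nl)→13600 …(+1); best=2520 via (A,hash)
  {ABC}: card=1200; try (A,hash)→1420, (A,merge)→1820, (A,nl_idx)→2400, (A,nl)→6600, (C,hash)→6720, (C,nl_idx)→7320 …(+2); best=1420 via (A,hash)
  {BCDE}: card=50000; try (D,hash)→8200, (D,merge)→10050, (E,hash)→25150, (C,hash)→36050, (D,nl)→103800, (E,merge)→196150 …(+4); best=8200 via (D,hash)
  {ABDE}: card=300000; try (D,hash)→8920, (A,hash)→31370, (D,merge)→35970, (E,hash)→89320, (A,merge)→406070, (A,nl_idx)→455650 …(+4); best=8920 via (D,hash)
  {ABCD}: card=150000; try (D,hash)→6620, (A,hash)→16870, (D,merge)→18070, (C,hash)→85720, (A,merge)→191570, (A,nl_idx)→228650 …(+5); best=6620 via (D,hash)
  {ABCE}: card=4800; try (A,hash)→4920, (A,merge)→8220, (C,hash)→10320, (A,nl_idx)→11000, (E,hash)→11620, (E,merge)→20820 …(+5); best=4920 via (A,hash)
  {ABCDE}: card=600000; try (D,hash)→13720, (A,hash)→58920, (D,merge)→74370, (E,hash)→165620, (C,hash)→314320, (A,merge)→858620 …(+8); best=13720 via (D,hash)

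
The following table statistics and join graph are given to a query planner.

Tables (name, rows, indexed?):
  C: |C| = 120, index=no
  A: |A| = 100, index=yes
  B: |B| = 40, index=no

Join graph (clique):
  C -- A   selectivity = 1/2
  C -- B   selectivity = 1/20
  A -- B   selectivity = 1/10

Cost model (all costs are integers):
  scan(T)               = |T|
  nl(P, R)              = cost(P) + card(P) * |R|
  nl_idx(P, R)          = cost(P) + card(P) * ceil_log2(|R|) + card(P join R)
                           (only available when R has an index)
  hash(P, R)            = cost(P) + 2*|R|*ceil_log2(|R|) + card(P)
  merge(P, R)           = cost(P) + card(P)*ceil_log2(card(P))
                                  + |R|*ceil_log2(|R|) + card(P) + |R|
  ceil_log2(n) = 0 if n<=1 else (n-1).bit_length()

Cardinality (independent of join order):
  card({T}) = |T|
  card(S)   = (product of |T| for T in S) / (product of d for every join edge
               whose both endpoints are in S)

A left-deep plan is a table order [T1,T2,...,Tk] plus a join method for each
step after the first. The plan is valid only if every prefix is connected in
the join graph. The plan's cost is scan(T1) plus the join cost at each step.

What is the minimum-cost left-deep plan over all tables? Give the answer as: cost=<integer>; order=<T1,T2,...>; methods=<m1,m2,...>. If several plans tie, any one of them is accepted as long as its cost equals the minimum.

Selinger DP (subsets sized 1..n):
  {C}: scan cost=120, card=120
  {A}: scan cost=100, card=100
  {B}: scan cost=40, card=40
  {AC}: card=6000; try (A,hash)→1640, (C,merge)→1860, (C,hash)→1880, (A,merge)→1880, (A,nl_idx)→6960, (C,nl)→12100 …(+1); best=1640 via (A,hash)
  {BC}: card=240; try (B,hash)→720, (C,merge)→1280, (B,merge)→1360, (C,hash)→1760, (C,nl)→4840, (B,nl)→4920; best=720 via (B,hash)
  {AB}: card=400; try (B,hash)→680, (A,nl_idx)→720, (A,merge)→1120, (B,merge)→1180, (A,hash)→1480, (A,nl)→4040 …(+1); best=680 via (B,hash)
  {ABC}: card=1200; try (A,hash)→2360, (C,hash)→2760, (A,nl_idx)→3600, (A,merge)→3680, (C,merge)→5640, (B,hash)→8120 …(+4); best=2360 via (A,hash)

cost=2360; order=C,B,A; methods=hash,hash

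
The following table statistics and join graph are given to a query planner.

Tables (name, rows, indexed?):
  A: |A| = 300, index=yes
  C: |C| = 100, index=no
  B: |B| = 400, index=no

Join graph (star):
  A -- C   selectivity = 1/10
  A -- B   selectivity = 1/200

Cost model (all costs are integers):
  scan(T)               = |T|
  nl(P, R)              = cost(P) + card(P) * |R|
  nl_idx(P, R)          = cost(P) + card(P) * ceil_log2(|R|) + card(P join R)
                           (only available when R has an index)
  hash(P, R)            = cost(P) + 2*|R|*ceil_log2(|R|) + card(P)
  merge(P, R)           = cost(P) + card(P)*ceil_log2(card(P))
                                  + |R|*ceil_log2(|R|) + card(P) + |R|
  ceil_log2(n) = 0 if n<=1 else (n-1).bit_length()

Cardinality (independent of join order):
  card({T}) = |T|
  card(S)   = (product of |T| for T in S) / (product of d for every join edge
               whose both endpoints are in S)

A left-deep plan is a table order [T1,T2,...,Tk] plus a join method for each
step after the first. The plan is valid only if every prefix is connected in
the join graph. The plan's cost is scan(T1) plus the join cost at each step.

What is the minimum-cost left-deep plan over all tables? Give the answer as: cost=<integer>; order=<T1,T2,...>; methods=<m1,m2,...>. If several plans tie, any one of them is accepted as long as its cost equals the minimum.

cost=6600; order=B,A,C; methods=nl_idx,hash

Selinger DP (subsets sized 1..n):
  {A}: scan cost=300, card=300
  {C}: scan cost=100, card=100
  {B}: scan cost=400, card=400
  {AC}: card=3000; try (C,hash)→2000, (A,merge)→3900, (A,nl_idx)→4000, (C,merge)→4100, (A,hash)→5600, (A,nl)→30100 …(+1); best=2000 via (C,hash)
  {AB}: card=600; try (A,nl_idx)→4600, (A,hash)→6200, (B,merge)→7300, (A,merge)→7400, (B,hash)→7800, (B,nl)→120300 …(+1); best=4600 via (A,nl_idx)
  {ABC}: card=6000; try (C,hash)→6600, (C,merge)→12000, (B,hash)→12200, (B,merge)→45000, (C,nl)→64600, (B,nl)→1202000; best=6600 via (C,hash)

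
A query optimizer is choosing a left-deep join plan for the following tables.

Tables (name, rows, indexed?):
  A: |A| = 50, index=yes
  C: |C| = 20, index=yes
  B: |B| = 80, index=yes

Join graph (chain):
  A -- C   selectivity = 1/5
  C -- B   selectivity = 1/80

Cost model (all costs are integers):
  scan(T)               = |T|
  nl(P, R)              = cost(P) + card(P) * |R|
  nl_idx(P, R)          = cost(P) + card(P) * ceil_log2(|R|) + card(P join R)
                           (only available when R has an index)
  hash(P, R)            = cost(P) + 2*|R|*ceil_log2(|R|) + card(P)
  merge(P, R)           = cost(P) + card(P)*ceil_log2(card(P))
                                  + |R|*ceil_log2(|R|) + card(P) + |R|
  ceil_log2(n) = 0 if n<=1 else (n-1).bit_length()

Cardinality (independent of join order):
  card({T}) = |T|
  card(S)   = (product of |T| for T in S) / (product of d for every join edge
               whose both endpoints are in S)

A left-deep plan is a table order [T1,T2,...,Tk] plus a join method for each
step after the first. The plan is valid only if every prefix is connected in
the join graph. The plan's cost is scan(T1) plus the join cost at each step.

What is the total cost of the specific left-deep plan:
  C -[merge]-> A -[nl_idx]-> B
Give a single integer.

2090

step 1: scan C: cost=20, card=20
step 2: join A via merge
    card(P join A) = 20*50/(5) = 200
    cost = 20 + 20*5 + 50*6 + 20 + 50 = 490
step 3: join B via nl_idx
    card(P join B) = 200*80/(80) = 200
    cost = 490 + 200*7 + 200 = 2090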